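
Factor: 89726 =2^1*7^1*13^1*17^1 * 29^1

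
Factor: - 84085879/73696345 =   -  5^( - 1)* 19^ ( - 2 )* 40829^(  -  1)*84085879^1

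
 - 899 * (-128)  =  115072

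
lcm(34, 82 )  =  1394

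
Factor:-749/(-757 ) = 7^1*107^1*757^( - 1)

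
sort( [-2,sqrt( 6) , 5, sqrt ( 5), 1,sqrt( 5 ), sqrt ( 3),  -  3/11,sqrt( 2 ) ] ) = [ - 2, - 3/11,1, sqrt(2) , sqrt (3),sqrt( 5) , sqrt( 5 ), sqrt(6), 5 ]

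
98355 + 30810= 129165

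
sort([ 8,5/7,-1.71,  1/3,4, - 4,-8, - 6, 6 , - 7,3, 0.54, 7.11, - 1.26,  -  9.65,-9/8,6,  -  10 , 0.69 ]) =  [  -  10,-9.65 , -8, - 7, - 6,- 4, - 1.71, - 1.26,-9/8,1/3, 0.54,0.69,5/7,3,4,6, 6,7.11,8 ]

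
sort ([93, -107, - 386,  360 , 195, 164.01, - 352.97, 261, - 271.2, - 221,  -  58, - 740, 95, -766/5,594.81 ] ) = [- 740 ,-386, - 352.97, - 271.2, - 221 , -766/5,-107, - 58, 93,95,164.01, 195, 261 , 360,594.81 ]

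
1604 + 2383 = 3987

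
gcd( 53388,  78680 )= 4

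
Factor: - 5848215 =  - 3^1*5^1*43^1*9067^1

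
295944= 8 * 36993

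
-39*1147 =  - 44733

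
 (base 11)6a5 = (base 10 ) 841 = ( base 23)1dd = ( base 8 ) 1511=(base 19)265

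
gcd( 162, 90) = 18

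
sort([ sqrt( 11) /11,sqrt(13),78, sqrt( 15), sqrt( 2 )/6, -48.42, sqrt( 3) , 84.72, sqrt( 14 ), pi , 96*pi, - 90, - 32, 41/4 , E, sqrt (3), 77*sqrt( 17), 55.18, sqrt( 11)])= [-90, - 48.42, - 32, sqrt( 2)/6, sqrt( 11)/11,sqrt ( 3),sqrt( 3), E, pi, sqrt( 11),sqrt( 13), sqrt (14), sqrt( 15 ),41/4, 55.18, 78, 84.72, 96 * pi, 77*sqrt( 17)] 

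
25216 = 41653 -16437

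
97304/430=48652/215 = 226.29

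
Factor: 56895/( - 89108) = -2^( - 2 )* 3^1 *5^1* 3793^1*22277^( - 1) 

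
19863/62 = 320  +  23/62 = 320.37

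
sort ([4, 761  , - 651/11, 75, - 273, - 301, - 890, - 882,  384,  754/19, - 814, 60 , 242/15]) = [ - 890, -882, - 814,  -  301, - 273 , - 651/11, 4, 242/15,  754/19, 60, 75,384, 761] 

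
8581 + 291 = 8872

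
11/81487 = 11/81487 = 0.00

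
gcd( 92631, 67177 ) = 11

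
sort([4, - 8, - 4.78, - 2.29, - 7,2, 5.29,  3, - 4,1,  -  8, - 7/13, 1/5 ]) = [ - 8,-8, - 7, - 4.78, -4, - 2.29,  -  7/13,1/5, 1, 2, 3,4,  5.29] 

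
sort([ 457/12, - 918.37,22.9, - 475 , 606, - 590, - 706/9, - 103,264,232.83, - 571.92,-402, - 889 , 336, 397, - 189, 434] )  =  [ - 918.37, - 889, - 590, - 571.92,-475, - 402, - 189, - 103, - 706/9, 22.9,457/12,232.83, 264, 336, 397,434,606]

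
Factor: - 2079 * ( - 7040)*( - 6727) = -2^7*3^3 * 5^1*7^2*11^2 * 31^2 = - 98457448320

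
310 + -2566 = -2256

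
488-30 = 458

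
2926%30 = 16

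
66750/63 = 22250/21 = 1059.52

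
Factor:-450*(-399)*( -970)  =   - 2^2*3^3*5^3*7^1*19^1*97^1=- 174163500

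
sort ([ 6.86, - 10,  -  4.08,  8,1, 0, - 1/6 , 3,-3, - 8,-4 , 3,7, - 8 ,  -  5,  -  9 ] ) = [ - 10 , - 9, - 8, - 8 , - 5, - 4.08, - 4, - 3, - 1/6, 0, 1, 3, 3,  6.86,7, 8 ]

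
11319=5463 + 5856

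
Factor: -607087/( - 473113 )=13^1 *17^1*41^1*67^1*73^( - 1)*6481^( - 1)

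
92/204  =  23/51 = 0.45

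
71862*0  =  0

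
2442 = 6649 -4207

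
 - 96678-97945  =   - 194623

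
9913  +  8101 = 18014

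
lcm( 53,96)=5088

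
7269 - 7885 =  - 616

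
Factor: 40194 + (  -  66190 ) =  - 2^2*67^1*97^1 = - 25996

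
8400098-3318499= 5081599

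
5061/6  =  843  +  1/2= 843.50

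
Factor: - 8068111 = -1307^1 * 6173^1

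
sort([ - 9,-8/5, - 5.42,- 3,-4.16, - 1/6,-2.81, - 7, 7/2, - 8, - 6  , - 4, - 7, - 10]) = [  -  10, - 9,-8 ,  -  7, - 7,-6,-5.42, - 4.16,-4 , - 3, - 2.81, - 8/5, - 1/6, 7/2]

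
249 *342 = 85158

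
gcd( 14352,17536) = 16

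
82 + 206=288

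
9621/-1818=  - 1069/202= -  5.29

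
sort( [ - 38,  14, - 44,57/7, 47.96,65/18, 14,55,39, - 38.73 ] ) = [ - 44 , - 38.73 , - 38, 65/18, 57/7, 14, 14,  39, 47.96, 55]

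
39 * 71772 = 2799108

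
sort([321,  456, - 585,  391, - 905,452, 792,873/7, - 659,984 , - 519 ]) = [  -  905, - 659,-585, - 519,873/7,321, 391,452,456,792,984]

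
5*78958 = 394790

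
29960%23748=6212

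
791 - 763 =28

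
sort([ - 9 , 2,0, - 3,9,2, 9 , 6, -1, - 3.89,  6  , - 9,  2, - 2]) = [ - 9,-9, - 3.89, - 3, - 2, - 1, 0,2,2,  2, 6, 6, 9,9 ] 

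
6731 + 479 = 7210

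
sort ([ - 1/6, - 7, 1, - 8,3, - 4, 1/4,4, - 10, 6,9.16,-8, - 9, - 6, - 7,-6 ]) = [ - 10, - 9, - 8, - 8, - 7,  -  7, - 6, - 6,-4, - 1/6,  1/4, 1, 3, 4,6  ,  9.16]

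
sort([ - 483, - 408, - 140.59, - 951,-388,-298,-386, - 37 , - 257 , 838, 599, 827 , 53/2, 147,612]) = [  -  951, - 483,-408,-388, - 386,- 298, - 257,-140.59, - 37,53/2 , 147, 599, 612,  827, 838 ] 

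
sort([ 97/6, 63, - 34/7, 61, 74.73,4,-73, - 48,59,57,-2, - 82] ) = [ - 82 , - 73, - 48,-34/7,-2,4,97/6,57,  59, 61,63, 74.73 ] 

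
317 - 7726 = - 7409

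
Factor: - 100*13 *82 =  - 106600  =  -2^3*5^2*13^1*41^1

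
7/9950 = 7/9950=0.00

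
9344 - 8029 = 1315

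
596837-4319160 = -3722323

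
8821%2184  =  85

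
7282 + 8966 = 16248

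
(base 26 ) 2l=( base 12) 61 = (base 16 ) 49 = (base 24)31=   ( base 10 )73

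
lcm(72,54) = 216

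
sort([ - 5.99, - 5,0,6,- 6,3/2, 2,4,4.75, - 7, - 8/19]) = [ - 7,-6, - 5.99,-5, - 8/19,0  ,  3/2,2  ,  4,4.75,  6] 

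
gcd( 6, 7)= 1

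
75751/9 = 8416+7/9 = 8416.78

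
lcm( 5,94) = 470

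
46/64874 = 23/32437 = 0.00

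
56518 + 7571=64089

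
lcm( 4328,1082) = 4328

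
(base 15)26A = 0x226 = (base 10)550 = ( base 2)1000100110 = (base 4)20212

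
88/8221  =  88/8221 = 0.01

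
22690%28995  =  22690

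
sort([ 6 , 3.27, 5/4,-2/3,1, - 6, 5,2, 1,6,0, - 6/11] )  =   [ - 6, - 2/3, - 6/11,0,1,  1,  5/4, 2,  3.27,5,6, 6 ] 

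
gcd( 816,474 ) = 6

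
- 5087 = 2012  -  7099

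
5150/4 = 2575/2 = 1287.50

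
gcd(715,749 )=1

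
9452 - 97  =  9355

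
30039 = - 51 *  (-589)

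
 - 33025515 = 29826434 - 62851949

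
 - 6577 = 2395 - 8972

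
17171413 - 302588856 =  - 285417443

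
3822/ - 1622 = - 3 +522/811 = - 2.36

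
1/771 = 1/771 = 0.00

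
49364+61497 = 110861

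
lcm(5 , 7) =35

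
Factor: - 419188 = - 2^2*7^1*11^1 *1361^1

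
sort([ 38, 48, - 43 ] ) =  [ - 43, 38,48 ]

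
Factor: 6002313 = 3^1  *  31^1*233^1*277^1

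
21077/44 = 479  +  1/44 = 479.02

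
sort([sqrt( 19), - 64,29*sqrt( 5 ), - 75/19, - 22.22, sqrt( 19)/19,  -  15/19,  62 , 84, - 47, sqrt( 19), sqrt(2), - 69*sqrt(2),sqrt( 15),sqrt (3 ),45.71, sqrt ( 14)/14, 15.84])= [ -69*sqrt(2), - 64, - 47,-22.22,-75/19, - 15/19,sqrt( 19)/19,sqrt( 14)/14, sqrt(2),sqrt( 3 ),sqrt(15 ),sqrt(19),sqrt( 19),15.84,  45.71,62,29 * sqrt( 5) , 84 ]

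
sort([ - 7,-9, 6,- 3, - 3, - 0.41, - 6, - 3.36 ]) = [ - 9 ,-7, - 6, - 3.36 , - 3, - 3, - 0.41,6 ] 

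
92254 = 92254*1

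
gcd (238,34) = 34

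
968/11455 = 968/11455 = 0.08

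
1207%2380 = 1207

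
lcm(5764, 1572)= 17292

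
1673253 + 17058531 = 18731784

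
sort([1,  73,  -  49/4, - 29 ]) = [ - 29, - 49/4,  1,73 ] 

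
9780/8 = 2445/2 =1222.50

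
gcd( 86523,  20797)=1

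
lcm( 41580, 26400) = 1663200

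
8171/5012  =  8171/5012 = 1.63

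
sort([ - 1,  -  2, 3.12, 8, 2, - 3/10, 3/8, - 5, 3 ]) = [ - 5, - 2 , - 1, - 3/10, 3/8, 2, 3, 3.12, 8]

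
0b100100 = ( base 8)44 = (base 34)12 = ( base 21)1f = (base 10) 36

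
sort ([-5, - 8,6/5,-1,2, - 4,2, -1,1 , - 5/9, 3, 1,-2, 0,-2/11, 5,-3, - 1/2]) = [ - 8,-5, - 4 , - 3, - 2,-1,-1, - 5/9,-1/2,  -  2/11, 0,1, 1,  6/5 , 2,2, 3, 5] 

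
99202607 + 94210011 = 193412618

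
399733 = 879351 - 479618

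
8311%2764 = 19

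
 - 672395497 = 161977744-834373241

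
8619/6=1436  +  1/2 = 1436.50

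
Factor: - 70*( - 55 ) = 3850 =2^1*5^2*7^1*11^1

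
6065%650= 215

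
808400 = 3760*215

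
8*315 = 2520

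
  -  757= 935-1692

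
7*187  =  1309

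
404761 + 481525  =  886286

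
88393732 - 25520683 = 62873049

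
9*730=6570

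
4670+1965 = 6635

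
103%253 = 103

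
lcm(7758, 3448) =31032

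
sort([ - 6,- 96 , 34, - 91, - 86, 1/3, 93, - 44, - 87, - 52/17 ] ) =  [ - 96, - 91,  -  87, - 86, - 44, - 6, -52/17, 1/3, 34, 93]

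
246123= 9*27347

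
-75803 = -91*833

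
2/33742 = 1/16871 = 0.00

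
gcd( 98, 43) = 1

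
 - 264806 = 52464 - 317270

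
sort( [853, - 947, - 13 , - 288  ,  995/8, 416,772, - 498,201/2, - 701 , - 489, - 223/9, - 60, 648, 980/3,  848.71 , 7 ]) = [ - 947, -701 , - 498, - 489, - 288, - 60 , - 223/9 , - 13,7,201/2,995/8, 980/3,416,648,  772, 848.71,  853 ] 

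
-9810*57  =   - 559170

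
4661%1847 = 967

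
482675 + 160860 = 643535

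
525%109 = 89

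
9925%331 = 326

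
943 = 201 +742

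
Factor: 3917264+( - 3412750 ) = 504514 = 2^1 * 149^1*1693^1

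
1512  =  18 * 84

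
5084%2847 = 2237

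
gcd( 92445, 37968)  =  3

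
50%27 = 23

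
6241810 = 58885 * 106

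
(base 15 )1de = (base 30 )ee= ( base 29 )es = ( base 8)662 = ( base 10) 434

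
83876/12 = 20969/3  =  6989.67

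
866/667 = 1+199/667 = 1.30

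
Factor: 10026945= 3^2*5^1*163^1*1367^1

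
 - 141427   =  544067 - 685494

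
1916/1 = 1916 = 1916.00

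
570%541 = 29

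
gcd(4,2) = 2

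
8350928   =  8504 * 982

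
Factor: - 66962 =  - 2^1*7^1*4783^1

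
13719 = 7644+6075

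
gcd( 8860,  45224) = 4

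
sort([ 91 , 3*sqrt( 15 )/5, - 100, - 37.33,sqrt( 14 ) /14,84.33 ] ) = [ - 100, - 37.33 , sqrt(14)/14,3*sqrt( 15 )/5, 84.33, 91] 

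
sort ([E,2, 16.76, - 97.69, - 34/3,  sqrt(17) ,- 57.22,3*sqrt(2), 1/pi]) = [ - 97.69,  -  57.22 , - 34/3,1/pi, 2, E, sqrt( 17 ),3*sqrt(2 ), 16.76]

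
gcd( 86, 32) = 2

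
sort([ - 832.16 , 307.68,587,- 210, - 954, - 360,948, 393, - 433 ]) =[ - 954,  -  832.16,  -  433, - 360 , - 210,307.68  ,  393, 587,948]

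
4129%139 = 98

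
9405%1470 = 585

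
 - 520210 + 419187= - 101023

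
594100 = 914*650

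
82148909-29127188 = 53021721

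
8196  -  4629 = 3567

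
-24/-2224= 3/278 = 0.01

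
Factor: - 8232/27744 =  - 343/1156 = - 2^( - 2) * 7^3*17^( - 2) 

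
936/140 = 234/35 = 6.69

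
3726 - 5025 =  - 1299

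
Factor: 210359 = 210359^1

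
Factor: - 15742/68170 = - 5^( - 1)*401^(  -  1 )*463^1=- 463/2005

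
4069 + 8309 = 12378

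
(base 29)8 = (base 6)12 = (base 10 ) 8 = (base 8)10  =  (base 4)20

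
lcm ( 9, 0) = 0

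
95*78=7410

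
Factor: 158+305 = 463^1 = 463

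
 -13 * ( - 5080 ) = 66040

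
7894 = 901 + 6993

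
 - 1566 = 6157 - 7723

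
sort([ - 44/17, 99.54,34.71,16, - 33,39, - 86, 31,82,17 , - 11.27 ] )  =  [- 86, - 33, - 11.27, - 44/17,16,17,31,34.71, 39, 82,99.54] 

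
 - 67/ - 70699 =67/70699 = 0.00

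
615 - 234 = 381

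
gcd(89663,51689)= 1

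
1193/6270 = 1193/6270 = 0.19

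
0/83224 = 0 = 0.00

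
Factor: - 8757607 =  -821^1*10667^1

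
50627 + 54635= 105262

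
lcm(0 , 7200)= 0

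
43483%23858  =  19625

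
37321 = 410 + 36911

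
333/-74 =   -  5 + 1/2 = - 4.50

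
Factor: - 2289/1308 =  - 7/4 = -2^( - 2 )*7^1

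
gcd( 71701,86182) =1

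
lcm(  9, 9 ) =9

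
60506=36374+24132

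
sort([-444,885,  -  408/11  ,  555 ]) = [ - 444, - 408/11,  555 , 885] 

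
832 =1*832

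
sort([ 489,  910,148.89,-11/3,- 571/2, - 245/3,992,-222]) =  [ - 571/2 , - 222, - 245/3, - 11/3, 148.89,489,910, 992 ]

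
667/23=29=29.00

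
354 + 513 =867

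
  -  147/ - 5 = 29 + 2/5 = 29.40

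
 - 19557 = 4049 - 23606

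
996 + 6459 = 7455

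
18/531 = 2/59 = 0.03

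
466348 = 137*3404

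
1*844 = 844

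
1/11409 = 1/11409 = 0.00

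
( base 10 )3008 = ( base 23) 5fi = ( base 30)3a8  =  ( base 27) 43B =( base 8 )5700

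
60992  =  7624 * 8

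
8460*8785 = 74321100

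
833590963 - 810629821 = 22961142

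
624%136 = 80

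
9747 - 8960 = 787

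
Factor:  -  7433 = -7433^1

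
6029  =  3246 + 2783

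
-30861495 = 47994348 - 78855843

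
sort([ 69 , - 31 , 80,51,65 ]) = [-31,51,65, 69 , 80]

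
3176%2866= 310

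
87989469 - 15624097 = 72365372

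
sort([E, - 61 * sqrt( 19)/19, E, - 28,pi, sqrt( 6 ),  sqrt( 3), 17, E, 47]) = [-28, - 61*sqrt(19)/19,sqrt( 3), sqrt( 6), E , E,E,pi, 17,47 ] 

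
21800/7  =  21800/7 = 3114.29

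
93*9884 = 919212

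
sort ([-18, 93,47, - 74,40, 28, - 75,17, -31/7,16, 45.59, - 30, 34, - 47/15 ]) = [-75, - 74, - 30, - 18, - 31/7, - 47/15, 16, 17,28, 34,40 , 45.59,47,93] 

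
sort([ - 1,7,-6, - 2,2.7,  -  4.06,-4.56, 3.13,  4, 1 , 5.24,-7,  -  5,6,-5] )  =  [-7, - 6,  -  5, - 5,-4.56 , - 4.06, - 2,- 1,1,2.7,3.13,4, 5.24 , 6, 7] 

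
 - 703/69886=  -703/69886 = -  0.01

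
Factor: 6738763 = 6738763^1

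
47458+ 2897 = 50355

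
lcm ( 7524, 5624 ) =556776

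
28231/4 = 28231/4 = 7057.75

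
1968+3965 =5933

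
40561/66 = 40561/66 = 614.56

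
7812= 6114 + 1698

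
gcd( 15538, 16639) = 1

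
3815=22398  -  18583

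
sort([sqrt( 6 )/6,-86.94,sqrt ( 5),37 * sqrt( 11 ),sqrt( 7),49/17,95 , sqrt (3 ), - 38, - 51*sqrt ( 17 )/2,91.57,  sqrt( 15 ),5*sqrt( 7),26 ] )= [ - 51*sqrt( 17 )/2, - 86.94 ,-38,sqrt(6)/6, sqrt( 3 ), sqrt( 5), sqrt( 7 ),  49/17, sqrt( 15 ), 5*sqrt(7 ),26, 91.57,95,37*sqrt( 11)]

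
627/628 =627/628=1.00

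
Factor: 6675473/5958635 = 5^(- 1)*7^1*953639^1*1191727^( - 1)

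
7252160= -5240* (-1384)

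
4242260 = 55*77132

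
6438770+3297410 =9736180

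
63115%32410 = 30705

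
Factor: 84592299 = 3^1 * 11^1*61^1*42023^1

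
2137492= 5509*388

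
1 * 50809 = 50809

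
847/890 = 847/890=0.95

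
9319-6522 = 2797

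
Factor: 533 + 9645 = 10178 = 2^1*7^1*727^1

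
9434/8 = 1179 + 1/4 = 1179.25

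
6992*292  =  2041664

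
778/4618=389/2309 = 0.17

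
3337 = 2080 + 1257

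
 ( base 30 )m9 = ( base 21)1ai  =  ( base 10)669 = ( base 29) N2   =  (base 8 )1235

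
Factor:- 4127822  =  - 2^1*47^1*43913^1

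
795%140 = 95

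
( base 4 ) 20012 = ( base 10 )518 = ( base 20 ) 15i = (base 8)1006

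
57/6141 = 19/2047 = 0.01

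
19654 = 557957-538303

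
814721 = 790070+24651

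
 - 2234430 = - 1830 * 1221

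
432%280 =152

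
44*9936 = 437184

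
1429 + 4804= 6233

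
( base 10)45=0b101101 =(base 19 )27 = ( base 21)23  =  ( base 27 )1i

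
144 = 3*48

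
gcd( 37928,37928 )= 37928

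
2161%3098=2161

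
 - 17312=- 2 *8656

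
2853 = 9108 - 6255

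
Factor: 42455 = 5^1*7^1*1213^1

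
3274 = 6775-3501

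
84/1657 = 84/1657=0.05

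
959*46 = 44114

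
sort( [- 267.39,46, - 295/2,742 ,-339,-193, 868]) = [ - 339, - 267.39 ,-193,-295/2,46,742,  868] 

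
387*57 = 22059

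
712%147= 124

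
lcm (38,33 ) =1254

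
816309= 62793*13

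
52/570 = 26/285 = 0.09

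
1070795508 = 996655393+74140115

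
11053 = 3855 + 7198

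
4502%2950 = 1552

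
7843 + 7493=15336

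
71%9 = 8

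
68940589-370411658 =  - 301471069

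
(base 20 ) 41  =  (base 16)51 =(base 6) 213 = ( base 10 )81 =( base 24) 39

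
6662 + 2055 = 8717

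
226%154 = 72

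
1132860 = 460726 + 672134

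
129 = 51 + 78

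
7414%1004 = 386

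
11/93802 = 11/93802 = 0.00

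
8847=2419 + 6428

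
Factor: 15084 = 2^2*  3^2*419^1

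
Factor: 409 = 409^1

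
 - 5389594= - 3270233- 2119361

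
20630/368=56 + 11/184 = 56.06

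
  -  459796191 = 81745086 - 541541277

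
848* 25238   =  21401824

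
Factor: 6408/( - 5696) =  - 9/8 = - 2^ ( -3)*3^2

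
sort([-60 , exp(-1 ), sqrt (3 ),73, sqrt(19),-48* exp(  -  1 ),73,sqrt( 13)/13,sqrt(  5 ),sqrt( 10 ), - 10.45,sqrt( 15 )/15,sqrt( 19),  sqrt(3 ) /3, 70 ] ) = [-60, - 48 * exp( - 1 ),-10.45, sqrt(15 )/15,sqrt(13)/13,exp( -1),  sqrt ( 3)/3,sqrt(3 ),sqrt( 5 ), sqrt( 10 ),sqrt( 19),sqrt(19),70,73,73]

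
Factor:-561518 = -2^1 * 280759^1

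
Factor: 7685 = 5^1*29^1*53^1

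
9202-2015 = 7187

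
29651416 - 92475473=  - 62824057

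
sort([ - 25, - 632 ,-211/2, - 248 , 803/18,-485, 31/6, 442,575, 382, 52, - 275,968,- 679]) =[ - 679,-632, - 485,-275, -248,- 211/2,  -  25,  31/6, 803/18, 52 , 382, 442,575,968] 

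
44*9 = 396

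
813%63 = 57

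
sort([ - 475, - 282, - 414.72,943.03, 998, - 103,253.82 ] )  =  [ - 475,-414.72, - 282, - 103, 253.82, 943.03 , 998]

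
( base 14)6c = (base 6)240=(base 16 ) 60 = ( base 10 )96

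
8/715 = 8/715  =  0.01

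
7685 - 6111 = 1574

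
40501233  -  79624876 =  - 39123643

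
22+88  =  110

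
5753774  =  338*17023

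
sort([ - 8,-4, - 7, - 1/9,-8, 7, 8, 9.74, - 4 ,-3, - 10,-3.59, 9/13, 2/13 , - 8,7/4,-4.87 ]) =[ - 10,-8,  -  8,-8, - 7,- 4.87 ,-4, -4 , - 3.59,-3, - 1/9,  2/13, 9/13,  7/4, 7, 8, 9.74] 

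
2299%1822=477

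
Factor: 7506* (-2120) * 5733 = -91227623760 = -  2^4*3^5 *5^1*7^2*13^1 *53^1*139^1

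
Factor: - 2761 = - 11^1*251^1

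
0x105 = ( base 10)261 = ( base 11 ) 218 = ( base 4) 10011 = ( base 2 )100000101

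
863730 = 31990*27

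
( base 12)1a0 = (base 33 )80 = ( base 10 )264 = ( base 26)A4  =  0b100001000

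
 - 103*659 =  - 67877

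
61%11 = 6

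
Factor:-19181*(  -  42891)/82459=3^1*13^( - 1)*17^1*29^2*6343^(-1)*19181^1=822692271/82459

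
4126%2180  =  1946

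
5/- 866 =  - 1  +  861/866 = - 0.01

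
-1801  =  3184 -4985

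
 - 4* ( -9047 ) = 36188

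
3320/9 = 3320/9= 368.89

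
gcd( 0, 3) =3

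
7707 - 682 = 7025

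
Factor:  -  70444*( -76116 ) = 2^4*3^1*11^1*1601^1*6343^1 = 5361915504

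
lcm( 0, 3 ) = 0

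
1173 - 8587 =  - 7414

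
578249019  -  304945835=273303184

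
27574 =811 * 34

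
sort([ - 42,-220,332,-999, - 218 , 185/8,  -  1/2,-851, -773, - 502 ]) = [-999, - 851, - 773, - 502, - 220, - 218,-42 ,  -  1/2, 185/8, 332 ] 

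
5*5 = 25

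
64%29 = 6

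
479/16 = 29+15/16 = 29.94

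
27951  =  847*33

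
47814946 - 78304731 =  - 30489785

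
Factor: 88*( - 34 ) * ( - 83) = 2^4 *11^1*17^1 *83^1 =248336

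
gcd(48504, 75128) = 8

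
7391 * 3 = 22173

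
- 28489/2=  - 28489/2 = - 14244.50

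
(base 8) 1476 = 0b1100111110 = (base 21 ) 1ib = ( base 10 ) 830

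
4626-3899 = 727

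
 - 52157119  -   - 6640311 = - 45516808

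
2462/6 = 410+ 1/3 = 410.33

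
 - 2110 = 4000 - 6110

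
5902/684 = 8 + 215/342 = 8.63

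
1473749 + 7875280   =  9349029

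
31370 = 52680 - 21310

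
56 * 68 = 3808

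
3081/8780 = 3081/8780 = 0.35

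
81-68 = 13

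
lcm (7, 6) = 42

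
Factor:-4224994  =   - 2^1*349^1*6053^1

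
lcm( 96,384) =384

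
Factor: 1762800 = 2^4 * 3^1*5^2*13^1*113^1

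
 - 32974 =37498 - 70472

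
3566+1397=4963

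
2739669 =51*53719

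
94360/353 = 267 + 109/353 = 267.31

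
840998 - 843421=-2423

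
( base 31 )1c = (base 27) 1g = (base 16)2b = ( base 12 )37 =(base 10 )43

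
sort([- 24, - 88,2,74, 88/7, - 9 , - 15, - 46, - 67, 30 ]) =[ - 88,  -  67, - 46, - 24,-15 ,  -  9, 2, 88/7,30, 74]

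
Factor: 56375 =5^3 *11^1*41^1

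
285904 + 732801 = 1018705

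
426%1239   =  426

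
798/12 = 66 + 1/2= 66.50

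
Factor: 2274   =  2^1 * 3^1*379^1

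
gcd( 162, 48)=6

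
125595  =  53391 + 72204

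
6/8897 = 6/8897= 0.00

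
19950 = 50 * 399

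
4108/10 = 2054/5 = 410.80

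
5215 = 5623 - 408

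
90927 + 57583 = 148510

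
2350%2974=2350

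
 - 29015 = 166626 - 195641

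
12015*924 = 11101860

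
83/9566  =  83/9566 = 0.01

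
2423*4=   9692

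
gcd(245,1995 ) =35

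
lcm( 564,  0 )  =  0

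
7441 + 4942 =12383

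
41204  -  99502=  - 58298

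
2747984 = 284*9676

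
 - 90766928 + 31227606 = -59539322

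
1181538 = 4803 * 246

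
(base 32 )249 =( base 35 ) 1RF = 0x889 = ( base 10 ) 2185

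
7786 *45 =350370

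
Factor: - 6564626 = -2^1*1171^1*2803^1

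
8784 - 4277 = 4507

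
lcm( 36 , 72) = 72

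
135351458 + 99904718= 235256176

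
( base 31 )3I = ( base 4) 1233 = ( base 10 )111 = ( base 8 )157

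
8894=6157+2737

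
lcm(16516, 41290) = 82580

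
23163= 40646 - 17483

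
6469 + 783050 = 789519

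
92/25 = 92/25= 3.68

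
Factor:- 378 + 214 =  -2^2* 41^1 = -  164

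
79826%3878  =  2266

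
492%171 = 150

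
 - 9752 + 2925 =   -  6827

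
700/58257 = 700/58257  =  0.01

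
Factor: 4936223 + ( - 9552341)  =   - 2^1*3^2*13^1*19727^1 = - 4616118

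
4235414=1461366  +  2774048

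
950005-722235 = 227770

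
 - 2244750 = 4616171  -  6860921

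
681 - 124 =557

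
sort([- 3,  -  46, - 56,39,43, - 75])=[ - 75, - 56,  -  46,-3,39,  43]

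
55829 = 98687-42858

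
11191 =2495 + 8696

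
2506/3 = 2506/3 = 835.33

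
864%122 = 10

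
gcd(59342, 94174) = 2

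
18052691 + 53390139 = 71442830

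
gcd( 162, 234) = 18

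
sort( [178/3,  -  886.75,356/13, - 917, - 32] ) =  [-917, - 886.75,  -  32,356/13,178/3]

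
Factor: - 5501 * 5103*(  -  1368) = 38401952904= 2^3 * 3^8*7^1 *19^1*5501^1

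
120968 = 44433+76535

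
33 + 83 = 116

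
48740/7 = 48740/7 = 6962.86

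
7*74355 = 520485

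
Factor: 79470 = 2^1*3^2*5^1*883^1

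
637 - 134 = 503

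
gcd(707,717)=1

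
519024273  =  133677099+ 385347174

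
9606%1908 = 66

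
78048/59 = 1322 +50/59=1322.85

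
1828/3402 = 914/1701  =  0.54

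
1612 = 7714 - 6102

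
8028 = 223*36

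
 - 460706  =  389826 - 850532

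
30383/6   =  5063 + 5/6 = 5063.83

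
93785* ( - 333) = -31230405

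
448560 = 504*890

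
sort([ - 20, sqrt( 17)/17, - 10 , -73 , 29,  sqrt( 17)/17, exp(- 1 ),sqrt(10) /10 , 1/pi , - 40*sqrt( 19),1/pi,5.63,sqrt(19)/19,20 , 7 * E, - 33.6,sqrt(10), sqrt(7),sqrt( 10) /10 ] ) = [ - 40*sqrt(19), - 73 ,  -  33.6, - 20, - 10 , sqrt ( 19 ) /19 , sqrt( 17 )/17 , sqrt(17) /17, sqrt (10 )/10,sqrt( 10)/10, 1/pi,1/pi, exp(-1)  ,  sqrt( 7), sqrt (10 ), 5.63,7*E,  20,29 ]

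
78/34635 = 26/11545 = 0.00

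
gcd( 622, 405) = 1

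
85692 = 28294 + 57398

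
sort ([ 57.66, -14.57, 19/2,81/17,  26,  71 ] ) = [-14.57,81/17,19/2,26, 57.66,71] 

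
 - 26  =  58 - 84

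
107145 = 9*11905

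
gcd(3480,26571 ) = 3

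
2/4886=1/2443 = 0.00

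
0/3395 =0 = 0.00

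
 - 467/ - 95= 4 + 87/95 = 4.92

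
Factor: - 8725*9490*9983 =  - 826594895750 = - 2^1*5^3*13^1*67^1*73^1*149^1*349^1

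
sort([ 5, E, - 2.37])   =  [ - 2.37, E,  5] 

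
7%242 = 7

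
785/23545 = 157/4709 = 0.03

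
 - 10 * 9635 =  - 96350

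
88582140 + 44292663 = 132874803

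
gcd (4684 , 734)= 2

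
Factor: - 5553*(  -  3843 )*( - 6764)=-144344970756 = - 2^2*3^4*7^1*19^1*61^1*89^1 * 617^1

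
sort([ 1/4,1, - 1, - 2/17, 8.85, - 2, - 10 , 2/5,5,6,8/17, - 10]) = [-10, - 10, - 2, - 1,-2/17 , 1/4,2/5,8/17,1,  5, 6,8.85]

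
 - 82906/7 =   -  82906/7 = - 11843.71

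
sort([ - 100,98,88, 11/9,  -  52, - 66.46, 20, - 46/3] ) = [ - 100, - 66.46, - 52,-46/3, 11/9, 20, 88, 98 ] 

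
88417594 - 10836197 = 77581397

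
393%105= 78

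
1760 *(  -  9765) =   -  17186400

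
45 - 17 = 28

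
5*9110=45550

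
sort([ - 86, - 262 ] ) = [ - 262, - 86]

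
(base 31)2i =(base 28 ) 2o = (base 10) 80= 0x50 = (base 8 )120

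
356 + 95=451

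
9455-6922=2533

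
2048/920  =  256/115=2.23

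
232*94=21808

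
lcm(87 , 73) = 6351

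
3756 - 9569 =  - 5813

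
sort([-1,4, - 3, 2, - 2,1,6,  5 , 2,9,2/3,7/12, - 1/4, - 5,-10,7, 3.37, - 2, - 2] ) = [ - 10, - 5, - 3 , -2, - 2, - 2,-1, - 1/4,7/12,  2/3,1,2,2 , 3.37, 4,5,6 , 7 , 9 ]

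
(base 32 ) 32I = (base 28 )40I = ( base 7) 12124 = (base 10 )3154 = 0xC52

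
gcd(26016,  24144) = 48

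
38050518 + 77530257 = 115580775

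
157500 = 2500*63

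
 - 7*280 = -1960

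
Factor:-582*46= - 2^2* 3^1 * 23^1*97^1 = -  26772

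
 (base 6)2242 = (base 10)530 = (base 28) IQ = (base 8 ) 1022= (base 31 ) H3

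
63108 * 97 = 6121476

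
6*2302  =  13812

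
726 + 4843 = 5569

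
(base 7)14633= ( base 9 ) 5545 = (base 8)7773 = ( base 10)4091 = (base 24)72B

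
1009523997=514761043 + 494762954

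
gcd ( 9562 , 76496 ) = 9562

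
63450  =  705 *90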